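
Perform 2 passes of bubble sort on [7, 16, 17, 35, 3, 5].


Initial: [7, 16, 17, 35, 3, 5]
Pass 1: [7, 16, 17, 3, 5, 35] (2 swaps)
Pass 2: [7, 16, 3, 5, 17, 35] (2 swaps)

After 2 passes: [7, 16, 3, 5, 17, 35]


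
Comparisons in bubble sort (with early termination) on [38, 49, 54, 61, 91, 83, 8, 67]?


Algorithm: bubble sort (with early termination)
Input: [38, 49, 54, 61, 91, 83, 8, 67]
Sorted: [8, 38, 49, 54, 61, 67, 83, 91]

28


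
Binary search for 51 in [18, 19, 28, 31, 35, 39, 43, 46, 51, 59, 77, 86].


Step 1: lo=0, hi=11, mid=5, val=39
Step 2: lo=6, hi=11, mid=8, val=51

Found at index 8


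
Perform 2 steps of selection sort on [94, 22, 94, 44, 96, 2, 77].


Initial: [94, 22, 94, 44, 96, 2, 77]
Step 1: min=2 at 5
  Swap: [2, 22, 94, 44, 96, 94, 77]
Step 2: min=22 at 1
  Swap: [2, 22, 94, 44, 96, 94, 77]

After 2 steps: [2, 22, 94, 44, 96, 94, 77]


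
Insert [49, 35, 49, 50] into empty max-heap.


Insert 49: [49]
Insert 35: [49, 35]
Insert 49: [49, 35, 49]
Insert 50: [50, 49, 49, 35]

Final heap: [50, 49, 49, 35]


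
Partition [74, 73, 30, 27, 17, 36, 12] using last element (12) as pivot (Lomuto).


Pivot: 12
Place pivot at 0: [12, 73, 30, 27, 17, 36, 74]

Partitioned: [12, 73, 30, 27, 17, 36, 74]


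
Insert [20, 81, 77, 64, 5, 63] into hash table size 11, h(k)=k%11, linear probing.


Insert 20: h=9 -> slot 9
Insert 81: h=4 -> slot 4
Insert 77: h=0 -> slot 0
Insert 64: h=9, 1 probes -> slot 10
Insert 5: h=5 -> slot 5
Insert 63: h=8 -> slot 8

Table: [77, None, None, None, 81, 5, None, None, 63, 20, 64]


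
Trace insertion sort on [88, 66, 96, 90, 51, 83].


Initial: [88, 66, 96, 90, 51, 83]
Insert 66: [66, 88, 96, 90, 51, 83]
Insert 96: [66, 88, 96, 90, 51, 83]
Insert 90: [66, 88, 90, 96, 51, 83]
Insert 51: [51, 66, 88, 90, 96, 83]
Insert 83: [51, 66, 83, 88, 90, 96]

Sorted: [51, 66, 83, 88, 90, 96]


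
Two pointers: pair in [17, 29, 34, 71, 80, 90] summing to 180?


lo=0(17)+hi=5(90)=107
lo=1(29)+hi=5(90)=119
lo=2(34)+hi=5(90)=124
lo=3(71)+hi=5(90)=161
lo=4(80)+hi=5(90)=170

No pair found


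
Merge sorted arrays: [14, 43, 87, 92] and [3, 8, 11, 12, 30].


Take 3 from B
Take 8 from B
Take 11 from B
Take 12 from B
Take 14 from A
Take 30 from B

Merged: [3, 8, 11, 12, 14, 30, 43, 87, 92]


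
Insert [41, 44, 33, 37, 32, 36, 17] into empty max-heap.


Insert 41: [41]
Insert 44: [44, 41]
Insert 33: [44, 41, 33]
Insert 37: [44, 41, 33, 37]
Insert 32: [44, 41, 33, 37, 32]
Insert 36: [44, 41, 36, 37, 32, 33]
Insert 17: [44, 41, 36, 37, 32, 33, 17]

Final heap: [44, 41, 36, 37, 32, 33, 17]


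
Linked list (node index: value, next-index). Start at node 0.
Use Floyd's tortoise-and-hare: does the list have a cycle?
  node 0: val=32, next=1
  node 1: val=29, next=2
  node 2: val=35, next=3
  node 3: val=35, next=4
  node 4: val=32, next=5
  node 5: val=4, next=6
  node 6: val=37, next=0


Floyd's tortoise (slow, +1) and hare (fast, +2):
  init: slow=0, fast=0
  step 1: slow=1, fast=2
  step 2: slow=2, fast=4
  step 3: slow=3, fast=6
  step 4: slow=4, fast=1
  step 5: slow=5, fast=3
  step 6: slow=6, fast=5
  step 7: slow=0, fast=0
  slow == fast at node 0: cycle detected

Cycle: yes


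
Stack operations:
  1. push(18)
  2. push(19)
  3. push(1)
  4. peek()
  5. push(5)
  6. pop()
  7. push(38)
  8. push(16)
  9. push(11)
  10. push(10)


push(18) -> [18]
push(19) -> [18, 19]
push(1) -> [18, 19, 1]
peek()->1
push(5) -> [18, 19, 1, 5]
pop()->5, [18, 19, 1]
push(38) -> [18, 19, 1, 38]
push(16) -> [18, 19, 1, 38, 16]
push(11) -> [18, 19, 1, 38, 16, 11]
push(10) -> [18, 19, 1, 38, 16, 11, 10]

Final stack: [18, 19, 1, 38, 16, 11, 10]


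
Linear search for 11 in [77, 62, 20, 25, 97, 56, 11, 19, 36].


i=0: 77!=11
i=1: 62!=11
i=2: 20!=11
i=3: 25!=11
i=4: 97!=11
i=5: 56!=11
i=6: 11==11 found!

Found at 6, 7 comps


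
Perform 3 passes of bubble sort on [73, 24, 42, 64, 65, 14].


Initial: [73, 24, 42, 64, 65, 14]
Pass 1: [24, 42, 64, 65, 14, 73] (5 swaps)
Pass 2: [24, 42, 64, 14, 65, 73] (1 swaps)
Pass 3: [24, 42, 14, 64, 65, 73] (1 swaps)

After 3 passes: [24, 42, 14, 64, 65, 73]


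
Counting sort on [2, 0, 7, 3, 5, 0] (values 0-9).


Input: [2, 0, 7, 3, 5, 0]
Counts: [2, 0, 1, 1, 0, 1, 0, 1, 0, 0]

Sorted: [0, 0, 2, 3, 5, 7]


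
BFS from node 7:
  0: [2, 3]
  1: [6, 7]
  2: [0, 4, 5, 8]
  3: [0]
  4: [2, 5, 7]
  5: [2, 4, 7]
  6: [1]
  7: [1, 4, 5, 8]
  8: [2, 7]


Visit 7, enqueue [1, 4, 5, 8]
Visit 1, enqueue [6]
Visit 4, enqueue [2]
Visit 5, enqueue []
Visit 8, enqueue []
Visit 6, enqueue []
Visit 2, enqueue [0]
Visit 0, enqueue [3]
Visit 3, enqueue []

BFS order: [7, 1, 4, 5, 8, 6, 2, 0, 3]


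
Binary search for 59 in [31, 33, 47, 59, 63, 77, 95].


Step 1: lo=0, hi=6, mid=3, val=59

Found at index 3


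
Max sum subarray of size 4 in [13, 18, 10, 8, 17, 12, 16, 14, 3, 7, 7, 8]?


[0:4]: 49
[1:5]: 53
[2:6]: 47
[3:7]: 53
[4:8]: 59
[5:9]: 45
[6:10]: 40
[7:11]: 31
[8:12]: 25

Max: 59 at [4:8]


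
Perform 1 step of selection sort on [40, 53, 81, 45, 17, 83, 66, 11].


Initial: [40, 53, 81, 45, 17, 83, 66, 11]
Step 1: min=11 at 7
  Swap: [11, 53, 81, 45, 17, 83, 66, 40]

After 1 step: [11, 53, 81, 45, 17, 83, 66, 40]


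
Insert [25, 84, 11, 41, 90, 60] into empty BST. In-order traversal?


Insert 25: root
Insert 84: R from 25
Insert 11: L from 25
Insert 41: R from 25 -> L from 84
Insert 90: R from 25 -> R from 84
Insert 60: R from 25 -> L from 84 -> R from 41

In-order: [11, 25, 41, 60, 84, 90]


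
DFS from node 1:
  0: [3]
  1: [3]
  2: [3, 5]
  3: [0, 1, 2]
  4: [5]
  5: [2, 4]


Visit 1, push [3]
Visit 3, push [2, 0]
Visit 0, push []
Visit 2, push [5]
Visit 5, push [4]
Visit 4, push []

DFS order: [1, 3, 0, 2, 5, 4]


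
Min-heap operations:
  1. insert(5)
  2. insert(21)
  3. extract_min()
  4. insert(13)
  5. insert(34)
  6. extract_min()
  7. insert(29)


insert(5) -> [5]
insert(21) -> [5, 21]
extract_min()->5, [21]
insert(13) -> [13, 21]
insert(34) -> [13, 21, 34]
extract_min()->13, [21, 34]
insert(29) -> [21, 34, 29]

Final heap: [21, 34, 29]


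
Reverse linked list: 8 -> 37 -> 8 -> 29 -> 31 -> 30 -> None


Step 1: curr=8, set curr.next=prev(None) | reversed so far: 8
Step 2: curr=37, set curr.next=prev(8) | reversed so far: 37 -> 8
Step 3: curr=8, set curr.next=prev(37) | reversed so far: 8 -> 37 -> 8
Step 4: curr=29, set curr.next=prev(8) | reversed so far: 29 -> 8 -> 37 -> 8
Step 5: curr=31, set curr.next=prev(29) | reversed so far: 31 -> 29 -> 8 -> 37 -> 8
Step 6: curr=30, set curr.next=prev(31) | reversed so far: 30 -> 31 -> 29 -> 8 -> 37 -> 8

30 -> 31 -> 29 -> 8 -> 37 -> 8 -> None


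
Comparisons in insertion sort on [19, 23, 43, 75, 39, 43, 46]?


Algorithm: insertion sort
Input: [19, 23, 43, 75, 39, 43, 46]
Sorted: [19, 23, 39, 43, 43, 46, 75]

10


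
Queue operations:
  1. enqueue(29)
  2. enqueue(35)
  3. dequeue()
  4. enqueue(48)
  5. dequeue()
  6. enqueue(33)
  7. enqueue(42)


enqueue(29) -> [29]
enqueue(35) -> [29, 35]
dequeue()->29, [35]
enqueue(48) -> [35, 48]
dequeue()->35, [48]
enqueue(33) -> [48, 33]
enqueue(42) -> [48, 33, 42]

Final queue: [48, 33, 42]


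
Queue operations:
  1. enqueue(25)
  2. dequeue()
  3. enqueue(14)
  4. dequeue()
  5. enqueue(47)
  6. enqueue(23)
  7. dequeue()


enqueue(25) -> [25]
dequeue()->25, []
enqueue(14) -> [14]
dequeue()->14, []
enqueue(47) -> [47]
enqueue(23) -> [47, 23]
dequeue()->47, [23]

Final queue: [23]


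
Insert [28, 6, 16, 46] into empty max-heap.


Insert 28: [28]
Insert 6: [28, 6]
Insert 16: [28, 6, 16]
Insert 46: [46, 28, 16, 6]

Final heap: [46, 28, 16, 6]


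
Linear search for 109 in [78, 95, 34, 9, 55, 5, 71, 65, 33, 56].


i=0: 78!=109
i=1: 95!=109
i=2: 34!=109
i=3: 9!=109
i=4: 55!=109
i=5: 5!=109
i=6: 71!=109
i=7: 65!=109
i=8: 33!=109
i=9: 56!=109

Not found, 10 comps


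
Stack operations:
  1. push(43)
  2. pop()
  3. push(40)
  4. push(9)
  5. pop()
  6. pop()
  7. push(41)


push(43) -> [43]
pop()->43, []
push(40) -> [40]
push(9) -> [40, 9]
pop()->9, [40]
pop()->40, []
push(41) -> [41]

Final stack: [41]


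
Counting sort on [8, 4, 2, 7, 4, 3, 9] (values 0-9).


Input: [8, 4, 2, 7, 4, 3, 9]
Counts: [0, 0, 1, 1, 2, 0, 0, 1, 1, 1]

Sorted: [2, 3, 4, 4, 7, 8, 9]


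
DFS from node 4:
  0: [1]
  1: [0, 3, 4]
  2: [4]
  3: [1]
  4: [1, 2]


Visit 4, push [2, 1]
Visit 1, push [3, 0]
Visit 0, push []
Visit 3, push []
Visit 2, push []

DFS order: [4, 1, 0, 3, 2]


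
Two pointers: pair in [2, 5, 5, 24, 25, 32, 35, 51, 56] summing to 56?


lo=0(2)+hi=8(56)=58
lo=0(2)+hi=7(51)=53
lo=1(5)+hi=7(51)=56

Yes: 5+51=56


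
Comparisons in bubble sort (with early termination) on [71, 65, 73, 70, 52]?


Algorithm: bubble sort (with early termination)
Input: [71, 65, 73, 70, 52]
Sorted: [52, 65, 70, 71, 73]

10


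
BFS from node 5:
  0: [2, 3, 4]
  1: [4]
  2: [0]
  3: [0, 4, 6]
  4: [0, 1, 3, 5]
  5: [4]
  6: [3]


Visit 5, enqueue [4]
Visit 4, enqueue [0, 1, 3]
Visit 0, enqueue [2]
Visit 1, enqueue []
Visit 3, enqueue [6]
Visit 2, enqueue []
Visit 6, enqueue []

BFS order: [5, 4, 0, 1, 3, 2, 6]


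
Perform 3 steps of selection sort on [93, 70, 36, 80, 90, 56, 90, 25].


Initial: [93, 70, 36, 80, 90, 56, 90, 25]
Step 1: min=25 at 7
  Swap: [25, 70, 36, 80, 90, 56, 90, 93]
Step 2: min=36 at 2
  Swap: [25, 36, 70, 80, 90, 56, 90, 93]
Step 3: min=56 at 5
  Swap: [25, 36, 56, 80, 90, 70, 90, 93]

After 3 steps: [25, 36, 56, 80, 90, 70, 90, 93]


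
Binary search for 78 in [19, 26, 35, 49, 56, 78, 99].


Step 1: lo=0, hi=6, mid=3, val=49
Step 2: lo=4, hi=6, mid=5, val=78

Found at index 5


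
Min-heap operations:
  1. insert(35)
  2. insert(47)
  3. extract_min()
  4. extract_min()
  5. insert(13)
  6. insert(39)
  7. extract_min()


insert(35) -> [35]
insert(47) -> [35, 47]
extract_min()->35, [47]
extract_min()->47, []
insert(13) -> [13]
insert(39) -> [13, 39]
extract_min()->13, [39]

Final heap: [39]


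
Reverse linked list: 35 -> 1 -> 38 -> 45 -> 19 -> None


Step 1: curr=35, set curr.next=prev(None) | reversed so far: 35
Step 2: curr=1, set curr.next=prev(35) | reversed so far: 1 -> 35
Step 3: curr=38, set curr.next=prev(1) | reversed so far: 38 -> 1 -> 35
Step 4: curr=45, set curr.next=prev(38) | reversed so far: 45 -> 38 -> 1 -> 35
Step 5: curr=19, set curr.next=prev(45) | reversed so far: 19 -> 45 -> 38 -> 1 -> 35

19 -> 45 -> 38 -> 1 -> 35 -> None


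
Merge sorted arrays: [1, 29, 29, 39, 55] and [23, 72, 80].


Take 1 from A
Take 23 from B
Take 29 from A
Take 29 from A
Take 39 from A
Take 55 from A

Merged: [1, 23, 29, 29, 39, 55, 72, 80]


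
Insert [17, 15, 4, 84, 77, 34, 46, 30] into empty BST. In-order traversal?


Insert 17: root
Insert 15: L from 17
Insert 4: L from 17 -> L from 15
Insert 84: R from 17
Insert 77: R from 17 -> L from 84
Insert 34: R from 17 -> L from 84 -> L from 77
Insert 46: R from 17 -> L from 84 -> L from 77 -> R from 34
Insert 30: R from 17 -> L from 84 -> L from 77 -> L from 34

In-order: [4, 15, 17, 30, 34, 46, 77, 84]


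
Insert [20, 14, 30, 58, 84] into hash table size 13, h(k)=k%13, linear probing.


Insert 20: h=7 -> slot 7
Insert 14: h=1 -> slot 1
Insert 30: h=4 -> slot 4
Insert 58: h=6 -> slot 6
Insert 84: h=6, 2 probes -> slot 8

Table: [None, 14, None, None, 30, None, 58, 20, 84, None, None, None, None]


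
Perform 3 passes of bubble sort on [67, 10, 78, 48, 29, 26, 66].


Initial: [67, 10, 78, 48, 29, 26, 66]
Pass 1: [10, 67, 48, 29, 26, 66, 78] (5 swaps)
Pass 2: [10, 48, 29, 26, 66, 67, 78] (4 swaps)
Pass 3: [10, 29, 26, 48, 66, 67, 78] (2 swaps)

After 3 passes: [10, 29, 26, 48, 66, 67, 78]


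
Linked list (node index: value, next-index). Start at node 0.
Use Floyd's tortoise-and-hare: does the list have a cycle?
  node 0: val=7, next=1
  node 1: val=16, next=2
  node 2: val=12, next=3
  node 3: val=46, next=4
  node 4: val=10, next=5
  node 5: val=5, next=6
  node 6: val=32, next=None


Floyd's tortoise (slow, +1) and hare (fast, +2):
  init: slow=0, fast=0
  step 1: slow=1, fast=2
  step 2: slow=2, fast=4
  step 3: slow=3, fast=6
  step 4: fast -> None, no cycle

Cycle: no


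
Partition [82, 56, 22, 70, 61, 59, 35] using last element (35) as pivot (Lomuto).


Pivot: 35
  22 <= 35: swap -> [22, 56, 82, 70, 61, 59, 35]
Place pivot at 1: [22, 35, 82, 70, 61, 59, 56]

Partitioned: [22, 35, 82, 70, 61, 59, 56]


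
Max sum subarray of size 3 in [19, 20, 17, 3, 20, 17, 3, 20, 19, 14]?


[0:3]: 56
[1:4]: 40
[2:5]: 40
[3:6]: 40
[4:7]: 40
[5:8]: 40
[6:9]: 42
[7:10]: 53

Max: 56 at [0:3]


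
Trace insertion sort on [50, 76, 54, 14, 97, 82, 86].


Initial: [50, 76, 54, 14, 97, 82, 86]
Insert 76: [50, 76, 54, 14, 97, 82, 86]
Insert 54: [50, 54, 76, 14, 97, 82, 86]
Insert 14: [14, 50, 54, 76, 97, 82, 86]
Insert 97: [14, 50, 54, 76, 97, 82, 86]
Insert 82: [14, 50, 54, 76, 82, 97, 86]
Insert 86: [14, 50, 54, 76, 82, 86, 97]

Sorted: [14, 50, 54, 76, 82, 86, 97]


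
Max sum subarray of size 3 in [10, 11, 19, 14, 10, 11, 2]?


[0:3]: 40
[1:4]: 44
[2:5]: 43
[3:6]: 35
[4:7]: 23

Max: 44 at [1:4]


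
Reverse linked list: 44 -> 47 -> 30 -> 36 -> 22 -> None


Step 1: curr=44, set curr.next=prev(None) | reversed so far: 44
Step 2: curr=47, set curr.next=prev(44) | reversed so far: 47 -> 44
Step 3: curr=30, set curr.next=prev(47) | reversed so far: 30 -> 47 -> 44
Step 4: curr=36, set curr.next=prev(30) | reversed so far: 36 -> 30 -> 47 -> 44
Step 5: curr=22, set curr.next=prev(36) | reversed so far: 22 -> 36 -> 30 -> 47 -> 44

22 -> 36 -> 30 -> 47 -> 44 -> None


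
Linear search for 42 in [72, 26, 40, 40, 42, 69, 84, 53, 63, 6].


i=0: 72!=42
i=1: 26!=42
i=2: 40!=42
i=3: 40!=42
i=4: 42==42 found!

Found at 4, 5 comps


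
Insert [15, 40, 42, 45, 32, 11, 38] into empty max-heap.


Insert 15: [15]
Insert 40: [40, 15]
Insert 42: [42, 15, 40]
Insert 45: [45, 42, 40, 15]
Insert 32: [45, 42, 40, 15, 32]
Insert 11: [45, 42, 40, 15, 32, 11]
Insert 38: [45, 42, 40, 15, 32, 11, 38]

Final heap: [45, 42, 40, 15, 32, 11, 38]


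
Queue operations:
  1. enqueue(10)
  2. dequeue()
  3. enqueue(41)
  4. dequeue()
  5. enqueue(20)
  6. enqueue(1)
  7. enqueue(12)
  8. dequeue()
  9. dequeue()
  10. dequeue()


enqueue(10) -> [10]
dequeue()->10, []
enqueue(41) -> [41]
dequeue()->41, []
enqueue(20) -> [20]
enqueue(1) -> [20, 1]
enqueue(12) -> [20, 1, 12]
dequeue()->20, [1, 12]
dequeue()->1, [12]
dequeue()->12, []

Final queue: []


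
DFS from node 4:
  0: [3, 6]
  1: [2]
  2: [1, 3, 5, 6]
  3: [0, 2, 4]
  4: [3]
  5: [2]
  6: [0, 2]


Visit 4, push [3]
Visit 3, push [2, 0]
Visit 0, push [6]
Visit 6, push [2]
Visit 2, push [5, 1]
Visit 1, push []
Visit 5, push []

DFS order: [4, 3, 0, 6, 2, 1, 5]


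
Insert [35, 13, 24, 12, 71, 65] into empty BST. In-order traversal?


Insert 35: root
Insert 13: L from 35
Insert 24: L from 35 -> R from 13
Insert 12: L from 35 -> L from 13
Insert 71: R from 35
Insert 65: R from 35 -> L from 71

In-order: [12, 13, 24, 35, 65, 71]


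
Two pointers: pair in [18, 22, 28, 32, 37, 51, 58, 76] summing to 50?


lo=0(18)+hi=7(76)=94
lo=0(18)+hi=6(58)=76
lo=0(18)+hi=5(51)=69
lo=0(18)+hi=4(37)=55
lo=0(18)+hi=3(32)=50

Yes: 18+32=50


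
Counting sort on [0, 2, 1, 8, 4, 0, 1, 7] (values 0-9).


Input: [0, 2, 1, 8, 4, 0, 1, 7]
Counts: [2, 2, 1, 0, 1, 0, 0, 1, 1, 0]

Sorted: [0, 0, 1, 1, 2, 4, 7, 8]


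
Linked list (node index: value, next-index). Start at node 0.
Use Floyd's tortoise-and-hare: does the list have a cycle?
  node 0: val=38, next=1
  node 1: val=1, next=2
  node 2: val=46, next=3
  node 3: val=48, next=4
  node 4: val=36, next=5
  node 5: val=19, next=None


Floyd's tortoise (slow, +1) and hare (fast, +2):
  init: slow=0, fast=0
  step 1: slow=1, fast=2
  step 2: slow=2, fast=4
  step 3: fast 4->5->None, no cycle

Cycle: no


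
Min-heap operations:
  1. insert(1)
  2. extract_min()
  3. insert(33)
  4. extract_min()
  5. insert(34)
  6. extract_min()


insert(1) -> [1]
extract_min()->1, []
insert(33) -> [33]
extract_min()->33, []
insert(34) -> [34]
extract_min()->34, []

Final heap: []


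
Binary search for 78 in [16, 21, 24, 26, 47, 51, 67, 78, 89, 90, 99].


Step 1: lo=0, hi=10, mid=5, val=51
Step 2: lo=6, hi=10, mid=8, val=89
Step 3: lo=6, hi=7, mid=6, val=67
Step 4: lo=7, hi=7, mid=7, val=78

Found at index 7


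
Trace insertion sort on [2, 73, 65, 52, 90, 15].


Initial: [2, 73, 65, 52, 90, 15]
Insert 73: [2, 73, 65, 52, 90, 15]
Insert 65: [2, 65, 73, 52, 90, 15]
Insert 52: [2, 52, 65, 73, 90, 15]
Insert 90: [2, 52, 65, 73, 90, 15]
Insert 15: [2, 15, 52, 65, 73, 90]

Sorted: [2, 15, 52, 65, 73, 90]


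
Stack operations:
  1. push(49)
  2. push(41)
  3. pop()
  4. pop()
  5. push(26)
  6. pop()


push(49) -> [49]
push(41) -> [49, 41]
pop()->41, [49]
pop()->49, []
push(26) -> [26]
pop()->26, []

Final stack: []


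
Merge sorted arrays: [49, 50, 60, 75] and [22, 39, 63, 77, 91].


Take 22 from B
Take 39 from B
Take 49 from A
Take 50 from A
Take 60 from A
Take 63 from B
Take 75 from A

Merged: [22, 39, 49, 50, 60, 63, 75, 77, 91]


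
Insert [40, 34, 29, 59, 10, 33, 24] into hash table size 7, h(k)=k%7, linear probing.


Insert 40: h=5 -> slot 5
Insert 34: h=6 -> slot 6
Insert 29: h=1 -> slot 1
Insert 59: h=3 -> slot 3
Insert 10: h=3, 1 probes -> slot 4
Insert 33: h=5, 2 probes -> slot 0
Insert 24: h=3, 6 probes -> slot 2

Table: [33, 29, 24, 59, 10, 40, 34]


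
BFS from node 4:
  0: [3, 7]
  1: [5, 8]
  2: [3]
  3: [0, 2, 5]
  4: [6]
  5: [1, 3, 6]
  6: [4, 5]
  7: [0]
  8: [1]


Visit 4, enqueue [6]
Visit 6, enqueue [5]
Visit 5, enqueue [1, 3]
Visit 1, enqueue [8]
Visit 3, enqueue [0, 2]
Visit 8, enqueue []
Visit 0, enqueue [7]
Visit 2, enqueue []
Visit 7, enqueue []

BFS order: [4, 6, 5, 1, 3, 8, 0, 2, 7]


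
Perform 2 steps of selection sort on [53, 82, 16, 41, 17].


Initial: [53, 82, 16, 41, 17]
Step 1: min=16 at 2
  Swap: [16, 82, 53, 41, 17]
Step 2: min=17 at 4
  Swap: [16, 17, 53, 41, 82]

After 2 steps: [16, 17, 53, 41, 82]


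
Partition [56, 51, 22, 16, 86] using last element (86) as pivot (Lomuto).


Pivot: 86
  56 <= 86: advance i (no swap)
  51 <= 86: advance i (no swap)
  22 <= 86: advance i (no swap)
  16 <= 86: advance i (no swap)
Place pivot at 4: [56, 51, 22, 16, 86]

Partitioned: [56, 51, 22, 16, 86]


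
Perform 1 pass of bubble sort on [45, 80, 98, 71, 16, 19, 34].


Initial: [45, 80, 98, 71, 16, 19, 34]
Pass 1: [45, 80, 71, 16, 19, 34, 98] (4 swaps)

After 1 pass: [45, 80, 71, 16, 19, 34, 98]


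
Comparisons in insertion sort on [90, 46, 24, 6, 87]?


Algorithm: insertion sort
Input: [90, 46, 24, 6, 87]
Sorted: [6, 24, 46, 87, 90]

8


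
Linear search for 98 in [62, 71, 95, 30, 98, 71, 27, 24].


i=0: 62!=98
i=1: 71!=98
i=2: 95!=98
i=3: 30!=98
i=4: 98==98 found!

Found at 4, 5 comps


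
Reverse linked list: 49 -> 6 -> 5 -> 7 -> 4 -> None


Step 1: curr=49, set curr.next=prev(None) | reversed so far: 49
Step 2: curr=6, set curr.next=prev(49) | reversed so far: 6 -> 49
Step 3: curr=5, set curr.next=prev(6) | reversed so far: 5 -> 6 -> 49
Step 4: curr=7, set curr.next=prev(5) | reversed so far: 7 -> 5 -> 6 -> 49
Step 5: curr=4, set curr.next=prev(7) | reversed so far: 4 -> 7 -> 5 -> 6 -> 49

4 -> 7 -> 5 -> 6 -> 49 -> None


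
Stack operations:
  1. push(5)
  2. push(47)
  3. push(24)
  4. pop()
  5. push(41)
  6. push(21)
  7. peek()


push(5) -> [5]
push(47) -> [5, 47]
push(24) -> [5, 47, 24]
pop()->24, [5, 47]
push(41) -> [5, 47, 41]
push(21) -> [5, 47, 41, 21]
peek()->21

Final stack: [5, 47, 41, 21]


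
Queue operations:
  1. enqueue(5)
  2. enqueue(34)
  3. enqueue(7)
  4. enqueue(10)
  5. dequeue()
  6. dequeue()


enqueue(5) -> [5]
enqueue(34) -> [5, 34]
enqueue(7) -> [5, 34, 7]
enqueue(10) -> [5, 34, 7, 10]
dequeue()->5, [34, 7, 10]
dequeue()->34, [7, 10]

Final queue: [7, 10]


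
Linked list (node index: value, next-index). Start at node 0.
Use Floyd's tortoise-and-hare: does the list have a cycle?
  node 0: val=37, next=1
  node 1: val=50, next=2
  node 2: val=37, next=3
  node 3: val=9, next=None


Floyd's tortoise (slow, +1) and hare (fast, +2):
  init: slow=0, fast=0
  step 1: slow=1, fast=2
  step 2: fast 2->3->None, no cycle

Cycle: no


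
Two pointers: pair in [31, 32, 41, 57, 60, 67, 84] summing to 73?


lo=0(31)+hi=6(84)=115
lo=0(31)+hi=5(67)=98
lo=0(31)+hi=4(60)=91
lo=0(31)+hi=3(57)=88
lo=0(31)+hi=2(41)=72
lo=1(32)+hi=2(41)=73

Yes: 32+41=73


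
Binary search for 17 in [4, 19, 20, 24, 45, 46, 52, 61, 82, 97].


Step 1: lo=0, hi=9, mid=4, val=45
Step 2: lo=0, hi=3, mid=1, val=19
Step 3: lo=0, hi=0, mid=0, val=4

Not found


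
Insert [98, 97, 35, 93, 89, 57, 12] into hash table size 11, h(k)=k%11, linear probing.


Insert 98: h=10 -> slot 10
Insert 97: h=9 -> slot 9
Insert 35: h=2 -> slot 2
Insert 93: h=5 -> slot 5
Insert 89: h=1 -> slot 1
Insert 57: h=2, 1 probes -> slot 3
Insert 12: h=1, 3 probes -> slot 4

Table: [None, 89, 35, 57, 12, 93, None, None, None, 97, 98]


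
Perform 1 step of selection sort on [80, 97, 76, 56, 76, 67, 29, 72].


Initial: [80, 97, 76, 56, 76, 67, 29, 72]
Step 1: min=29 at 6
  Swap: [29, 97, 76, 56, 76, 67, 80, 72]

After 1 step: [29, 97, 76, 56, 76, 67, 80, 72]


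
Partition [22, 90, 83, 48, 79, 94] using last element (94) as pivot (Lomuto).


Pivot: 94
  22 <= 94: advance i (no swap)
  90 <= 94: advance i (no swap)
  83 <= 94: advance i (no swap)
  48 <= 94: advance i (no swap)
  79 <= 94: advance i (no swap)
Place pivot at 5: [22, 90, 83, 48, 79, 94]

Partitioned: [22, 90, 83, 48, 79, 94]


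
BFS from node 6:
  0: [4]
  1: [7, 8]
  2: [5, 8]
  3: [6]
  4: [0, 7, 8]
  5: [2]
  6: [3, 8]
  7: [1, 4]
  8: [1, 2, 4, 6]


Visit 6, enqueue [3, 8]
Visit 3, enqueue []
Visit 8, enqueue [1, 2, 4]
Visit 1, enqueue [7]
Visit 2, enqueue [5]
Visit 4, enqueue [0]
Visit 7, enqueue []
Visit 5, enqueue []
Visit 0, enqueue []

BFS order: [6, 3, 8, 1, 2, 4, 7, 5, 0]


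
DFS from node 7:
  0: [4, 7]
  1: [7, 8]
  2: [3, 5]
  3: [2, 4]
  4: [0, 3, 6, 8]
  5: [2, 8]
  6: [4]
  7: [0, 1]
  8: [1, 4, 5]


Visit 7, push [1, 0]
Visit 0, push [4]
Visit 4, push [8, 6, 3]
Visit 3, push [2]
Visit 2, push [5]
Visit 5, push [8]
Visit 8, push [1]
Visit 1, push []
Visit 6, push []

DFS order: [7, 0, 4, 3, 2, 5, 8, 1, 6]


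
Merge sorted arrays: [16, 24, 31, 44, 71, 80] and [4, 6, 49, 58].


Take 4 from B
Take 6 from B
Take 16 from A
Take 24 from A
Take 31 from A
Take 44 from A
Take 49 from B
Take 58 from B

Merged: [4, 6, 16, 24, 31, 44, 49, 58, 71, 80]


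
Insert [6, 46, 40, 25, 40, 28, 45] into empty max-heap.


Insert 6: [6]
Insert 46: [46, 6]
Insert 40: [46, 6, 40]
Insert 25: [46, 25, 40, 6]
Insert 40: [46, 40, 40, 6, 25]
Insert 28: [46, 40, 40, 6, 25, 28]
Insert 45: [46, 40, 45, 6, 25, 28, 40]

Final heap: [46, 40, 45, 6, 25, 28, 40]


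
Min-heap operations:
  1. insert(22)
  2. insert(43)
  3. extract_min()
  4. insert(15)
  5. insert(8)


insert(22) -> [22]
insert(43) -> [22, 43]
extract_min()->22, [43]
insert(15) -> [15, 43]
insert(8) -> [8, 43, 15]

Final heap: [8, 43, 15]


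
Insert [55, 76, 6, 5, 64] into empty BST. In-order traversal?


Insert 55: root
Insert 76: R from 55
Insert 6: L from 55
Insert 5: L from 55 -> L from 6
Insert 64: R from 55 -> L from 76

In-order: [5, 6, 55, 64, 76]


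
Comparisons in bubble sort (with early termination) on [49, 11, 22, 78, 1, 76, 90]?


Algorithm: bubble sort (with early termination)
Input: [49, 11, 22, 78, 1, 76, 90]
Sorted: [1, 11, 22, 49, 76, 78, 90]

20


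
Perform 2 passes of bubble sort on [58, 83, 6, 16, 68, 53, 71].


Initial: [58, 83, 6, 16, 68, 53, 71]
Pass 1: [58, 6, 16, 68, 53, 71, 83] (5 swaps)
Pass 2: [6, 16, 58, 53, 68, 71, 83] (3 swaps)

After 2 passes: [6, 16, 58, 53, 68, 71, 83]


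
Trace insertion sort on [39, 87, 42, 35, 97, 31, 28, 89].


Initial: [39, 87, 42, 35, 97, 31, 28, 89]
Insert 87: [39, 87, 42, 35, 97, 31, 28, 89]
Insert 42: [39, 42, 87, 35, 97, 31, 28, 89]
Insert 35: [35, 39, 42, 87, 97, 31, 28, 89]
Insert 97: [35, 39, 42, 87, 97, 31, 28, 89]
Insert 31: [31, 35, 39, 42, 87, 97, 28, 89]
Insert 28: [28, 31, 35, 39, 42, 87, 97, 89]
Insert 89: [28, 31, 35, 39, 42, 87, 89, 97]

Sorted: [28, 31, 35, 39, 42, 87, 89, 97]


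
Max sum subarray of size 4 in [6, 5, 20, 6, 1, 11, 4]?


[0:4]: 37
[1:5]: 32
[2:6]: 38
[3:7]: 22

Max: 38 at [2:6]


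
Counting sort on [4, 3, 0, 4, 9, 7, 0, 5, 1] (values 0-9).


Input: [4, 3, 0, 4, 9, 7, 0, 5, 1]
Counts: [2, 1, 0, 1, 2, 1, 0, 1, 0, 1]

Sorted: [0, 0, 1, 3, 4, 4, 5, 7, 9]


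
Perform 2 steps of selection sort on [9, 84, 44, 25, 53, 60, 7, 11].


Initial: [9, 84, 44, 25, 53, 60, 7, 11]
Step 1: min=7 at 6
  Swap: [7, 84, 44, 25, 53, 60, 9, 11]
Step 2: min=9 at 6
  Swap: [7, 9, 44, 25, 53, 60, 84, 11]

After 2 steps: [7, 9, 44, 25, 53, 60, 84, 11]


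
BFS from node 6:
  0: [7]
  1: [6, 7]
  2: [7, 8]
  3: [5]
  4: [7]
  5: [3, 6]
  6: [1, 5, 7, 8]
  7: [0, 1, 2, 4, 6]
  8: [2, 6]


Visit 6, enqueue [1, 5, 7, 8]
Visit 1, enqueue []
Visit 5, enqueue [3]
Visit 7, enqueue [0, 2, 4]
Visit 8, enqueue []
Visit 3, enqueue []
Visit 0, enqueue []
Visit 2, enqueue []
Visit 4, enqueue []

BFS order: [6, 1, 5, 7, 8, 3, 0, 2, 4]


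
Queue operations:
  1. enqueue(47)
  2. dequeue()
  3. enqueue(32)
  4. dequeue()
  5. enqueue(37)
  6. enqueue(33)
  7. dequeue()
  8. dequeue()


enqueue(47) -> [47]
dequeue()->47, []
enqueue(32) -> [32]
dequeue()->32, []
enqueue(37) -> [37]
enqueue(33) -> [37, 33]
dequeue()->37, [33]
dequeue()->33, []

Final queue: []


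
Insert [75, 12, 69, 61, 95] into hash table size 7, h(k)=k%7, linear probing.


Insert 75: h=5 -> slot 5
Insert 12: h=5, 1 probes -> slot 6
Insert 69: h=6, 1 probes -> slot 0
Insert 61: h=5, 3 probes -> slot 1
Insert 95: h=4 -> slot 4

Table: [69, 61, None, None, 95, 75, 12]


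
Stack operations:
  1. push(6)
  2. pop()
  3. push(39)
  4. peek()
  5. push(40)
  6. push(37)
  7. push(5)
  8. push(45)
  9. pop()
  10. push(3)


push(6) -> [6]
pop()->6, []
push(39) -> [39]
peek()->39
push(40) -> [39, 40]
push(37) -> [39, 40, 37]
push(5) -> [39, 40, 37, 5]
push(45) -> [39, 40, 37, 5, 45]
pop()->45, [39, 40, 37, 5]
push(3) -> [39, 40, 37, 5, 3]

Final stack: [39, 40, 37, 5, 3]


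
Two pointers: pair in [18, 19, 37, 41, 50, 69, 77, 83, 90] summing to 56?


lo=0(18)+hi=8(90)=108
lo=0(18)+hi=7(83)=101
lo=0(18)+hi=6(77)=95
lo=0(18)+hi=5(69)=87
lo=0(18)+hi=4(50)=68
lo=0(18)+hi=3(41)=59
lo=0(18)+hi=2(37)=55
lo=1(19)+hi=2(37)=56

Yes: 19+37=56


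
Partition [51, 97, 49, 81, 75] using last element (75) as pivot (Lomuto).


Pivot: 75
  51 <= 75: advance i (no swap)
  49 <= 75: swap -> [51, 49, 97, 81, 75]
Place pivot at 2: [51, 49, 75, 81, 97]

Partitioned: [51, 49, 75, 81, 97]


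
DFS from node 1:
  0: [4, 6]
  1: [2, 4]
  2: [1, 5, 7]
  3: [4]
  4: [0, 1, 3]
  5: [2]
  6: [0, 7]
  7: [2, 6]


Visit 1, push [4, 2]
Visit 2, push [7, 5]
Visit 5, push []
Visit 7, push [6]
Visit 6, push [0]
Visit 0, push [4]
Visit 4, push [3]
Visit 3, push []

DFS order: [1, 2, 5, 7, 6, 0, 4, 3]


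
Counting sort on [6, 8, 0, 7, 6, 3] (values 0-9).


Input: [6, 8, 0, 7, 6, 3]
Counts: [1, 0, 0, 1, 0, 0, 2, 1, 1, 0]

Sorted: [0, 3, 6, 6, 7, 8]


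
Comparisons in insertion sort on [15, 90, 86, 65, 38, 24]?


Algorithm: insertion sort
Input: [15, 90, 86, 65, 38, 24]
Sorted: [15, 24, 38, 65, 86, 90]

15


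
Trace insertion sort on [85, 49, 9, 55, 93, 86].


Initial: [85, 49, 9, 55, 93, 86]
Insert 49: [49, 85, 9, 55, 93, 86]
Insert 9: [9, 49, 85, 55, 93, 86]
Insert 55: [9, 49, 55, 85, 93, 86]
Insert 93: [9, 49, 55, 85, 93, 86]
Insert 86: [9, 49, 55, 85, 86, 93]

Sorted: [9, 49, 55, 85, 86, 93]


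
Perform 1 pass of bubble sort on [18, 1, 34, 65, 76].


Initial: [18, 1, 34, 65, 76]
Pass 1: [1, 18, 34, 65, 76] (1 swaps)

After 1 pass: [1, 18, 34, 65, 76]


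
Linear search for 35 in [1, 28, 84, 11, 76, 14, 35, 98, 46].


i=0: 1!=35
i=1: 28!=35
i=2: 84!=35
i=3: 11!=35
i=4: 76!=35
i=5: 14!=35
i=6: 35==35 found!

Found at 6, 7 comps


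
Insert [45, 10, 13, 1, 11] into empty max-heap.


Insert 45: [45]
Insert 10: [45, 10]
Insert 13: [45, 10, 13]
Insert 1: [45, 10, 13, 1]
Insert 11: [45, 11, 13, 1, 10]

Final heap: [45, 11, 13, 1, 10]


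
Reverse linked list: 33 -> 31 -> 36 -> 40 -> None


Step 1: curr=33, set curr.next=prev(None) | reversed so far: 33
Step 2: curr=31, set curr.next=prev(33) | reversed so far: 31 -> 33
Step 3: curr=36, set curr.next=prev(31) | reversed so far: 36 -> 31 -> 33
Step 4: curr=40, set curr.next=prev(36) | reversed so far: 40 -> 36 -> 31 -> 33

40 -> 36 -> 31 -> 33 -> None


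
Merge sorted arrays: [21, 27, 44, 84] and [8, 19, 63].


Take 8 from B
Take 19 from B
Take 21 from A
Take 27 from A
Take 44 from A
Take 63 from B

Merged: [8, 19, 21, 27, 44, 63, 84]


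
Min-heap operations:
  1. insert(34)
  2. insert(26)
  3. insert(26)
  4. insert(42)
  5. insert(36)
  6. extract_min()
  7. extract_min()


insert(34) -> [34]
insert(26) -> [26, 34]
insert(26) -> [26, 34, 26]
insert(42) -> [26, 34, 26, 42]
insert(36) -> [26, 34, 26, 42, 36]
extract_min()->26, [26, 34, 36, 42]
extract_min()->26, [34, 42, 36]

Final heap: [34, 42, 36]


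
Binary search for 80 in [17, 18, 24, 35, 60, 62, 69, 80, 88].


Step 1: lo=0, hi=8, mid=4, val=60
Step 2: lo=5, hi=8, mid=6, val=69
Step 3: lo=7, hi=8, mid=7, val=80

Found at index 7


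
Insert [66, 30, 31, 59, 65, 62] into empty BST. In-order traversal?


Insert 66: root
Insert 30: L from 66
Insert 31: L from 66 -> R from 30
Insert 59: L from 66 -> R from 30 -> R from 31
Insert 65: L from 66 -> R from 30 -> R from 31 -> R from 59
Insert 62: L from 66 -> R from 30 -> R from 31 -> R from 59 -> L from 65

In-order: [30, 31, 59, 62, 65, 66]


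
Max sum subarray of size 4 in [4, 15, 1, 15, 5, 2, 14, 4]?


[0:4]: 35
[1:5]: 36
[2:6]: 23
[3:7]: 36
[4:8]: 25

Max: 36 at [1:5]


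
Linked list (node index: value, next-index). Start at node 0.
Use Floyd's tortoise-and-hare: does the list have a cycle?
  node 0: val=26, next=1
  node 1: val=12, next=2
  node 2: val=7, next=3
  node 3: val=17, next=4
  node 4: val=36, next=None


Floyd's tortoise (slow, +1) and hare (fast, +2):
  init: slow=0, fast=0
  step 1: slow=1, fast=2
  step 2: slow=2, fast=4
  step 3: fast -> None, no cycle

Cycle: no


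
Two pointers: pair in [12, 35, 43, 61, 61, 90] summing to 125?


lo=0(12)+hi=5(90)=102
lo=1(35)+hi=5(90)=125

Yes: 35+90=125


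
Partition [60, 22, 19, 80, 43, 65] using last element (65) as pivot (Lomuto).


Pivot: 65
  60 <= 65: advance i (no swap)
  22 <= 65: advance i (no swap)
  19 <= 65: advance i (no swap)
  43 <= 65: swap -> [60, 22, 19, 43, 80, 65]
Place pivot at 4: [60, 22, 19, 43, 65, 80]

Partitioned: [60, 22, 19, 43, 65, 80]


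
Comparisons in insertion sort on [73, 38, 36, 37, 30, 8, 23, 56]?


Algorithm: insertion sort
Input: [73, 38, 36, 37, 30, 8, 23, 56]
Sorted: [8, 23, 30, 36, 37, 38, 56, 73]

23


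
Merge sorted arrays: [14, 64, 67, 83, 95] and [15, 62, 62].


Take 14 from A
Take 15 from B
Take 62 from B
Take 62 from B

Merged: [14, 15, 62, 62, 64, 67, 83, 95]


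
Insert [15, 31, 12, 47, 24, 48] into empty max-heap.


Insert 15: [15]
Insert 31: [31, 15]
Insert 12: [31, 15, 12]
Insert 47: [47, 31, 12, 15]
Insert 24: [47, 31, 12, 15, 24]
Insert 48: [48, 31, 47, 15, 24, 12]

Final heap: [48, 31, 47, 15, 24, 12]


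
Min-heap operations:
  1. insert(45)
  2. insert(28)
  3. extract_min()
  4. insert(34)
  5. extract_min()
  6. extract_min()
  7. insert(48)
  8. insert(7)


insert(45) -> [45]
insert(28) -> [28, 45]
extract_min()->28, [45]
insert(34) -> [34, 45]
extract_min()->34, [45]
extract_min()->45, []
insert(48) -> [48]
insert(7) -> [7, 48]

Final heap: [7, 48]


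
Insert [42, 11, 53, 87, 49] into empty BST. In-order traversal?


Insert 42: root
Insert 11: L from 42
Insert 53: R from 42
Insert 87: R from 42 -> R from 53
Insert 49: R from 42 -> L from 53

In-order: [11, 42, 49, 53, 87]


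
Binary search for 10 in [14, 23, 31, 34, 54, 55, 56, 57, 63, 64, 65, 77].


Step 1: lo=0, hi=11, mid=5, val=55
Step 2: lo=0, hi=4, mid=2, val=31
Step 3: lo=0, hi=1, mid=0, val=14

Not found


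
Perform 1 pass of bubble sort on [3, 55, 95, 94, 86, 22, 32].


Initial: [3, 55, 95, 94, 86, 22, 32]
Pass 1: [3, 55, 94, 86, 22, 32, 95] (4 swaps)

After 1 pass: [3, 55, 94, 86, 22, 32, 95]


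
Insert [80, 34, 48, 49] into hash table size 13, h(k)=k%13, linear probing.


Insert 80: h=2 -> slot 2
Insert 34: h=8 -> slot 8
Insert 48: h=9 -> slot 9
Insert 49: h=10 -> slot 10

Table: [None, None, 80, None, None, None, None, None, 34, 48, 49, None, None]


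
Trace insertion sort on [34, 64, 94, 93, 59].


Initial: [34, 64, 94, 93, 59]
Insert 64: [34, 64, 94, 93, 59]
Insert 94: [34, 64, 94, 93, 59]
Insert 93: [34, 64, 93, 94, 59]
Insert 59: [34, 59, 64, 93, 94]

Sorted: [34, 59, 64, 93, 94]


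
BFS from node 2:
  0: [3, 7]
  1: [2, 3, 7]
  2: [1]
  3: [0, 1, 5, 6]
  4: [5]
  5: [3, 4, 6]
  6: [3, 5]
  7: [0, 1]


Visit 2, enqueue [1]
Visit 1, enqueue [3, 7]
Visit 3, enqueue [0, 5, 6]
Visit 7, enqueue []
Visit 0, enqueue []
Visit 5, enqueue [4]
Visit 6, enqueue []
Visit 4, enqueue []

BFS order: [2, 1, 3, 7, 0, 5, 6, 4]


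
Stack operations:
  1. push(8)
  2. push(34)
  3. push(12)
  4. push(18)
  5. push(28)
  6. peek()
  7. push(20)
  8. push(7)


push(8) -> [8]
push(34) -> [8, 34]
push(12) -> [8, 34, 12]
push(18) -> [8, 34, 12, 18]
push(28) -> [8, 34, 12, 18, 28]
peek()->28
push(20) -> [8, 34, 12, 18, 28, 20]
push(7) -> [8, 34, 12, 18, 28, 20, 7]

Final stack: [8, 34, 12, 18, 28, 20, 7]


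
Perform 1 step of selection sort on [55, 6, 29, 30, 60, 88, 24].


Initial: [55, 6, 29, 30, 60, 88, 24]
Step 1: min=6 at 1
  Swap: [6, 55, 29, 30, 60, 88, 24]

After 1 step: [6, 55, 29, 30, 60, 88, 24]


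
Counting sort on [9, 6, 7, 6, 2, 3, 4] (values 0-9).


Input: [9, 6, 7, 6, 2, 3, 4]
Counts: [0, 0, 1, 1, 1, 0, 2, 1, 0, 1]

Sorted: [2, 3, 4, 6, 6, 7, 9]


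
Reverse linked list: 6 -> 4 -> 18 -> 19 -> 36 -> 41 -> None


Step 1: curr=6, set curr.next=prev(None) | reversed so far: 6
Step 2: curr=4, set curr.next=prev(6) | reversed so far: 4 -> 6
Step 3: curr=18, set curr.next=prev(4) | reversed so far: 18 -> 4 -> 6
Step 4: curr=19, set curr.next=prev(18) | reversed so far: 19 -> 18 -> 4 -> 6
Step 5: curr=36, set curr.next=prev(19) | reversed so far: 36 -> 19 -> 18 -> 4 -> 6
Step 6: curr=41, set curr.next=prev(36) | reversed so far: 41 -> 36 -> 19 -> 18 -> 4 -> 6

41 -> 36 -> 19 -> 18 -> 4 -> 6 -> None


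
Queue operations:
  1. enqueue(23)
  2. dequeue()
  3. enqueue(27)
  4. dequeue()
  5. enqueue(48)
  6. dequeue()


enqueue(23) -> [23]
dequeue()->23, []
enqueue(27) -> [27]
dequeue()->27, []
enqueue(48) -> [48]
dequeue()->48, []

Final queue: []


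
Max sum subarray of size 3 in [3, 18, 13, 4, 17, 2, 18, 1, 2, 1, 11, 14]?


[0:3]: 34
[1:4]: 35
[2:5]: 34
[3:6]: 23
[4:7]: 37
[5:8]: 21
[6:9]: 21
[7:10]: 4
[8:11]: 14
[9:12]: 26

Max: 37 at [4:7]


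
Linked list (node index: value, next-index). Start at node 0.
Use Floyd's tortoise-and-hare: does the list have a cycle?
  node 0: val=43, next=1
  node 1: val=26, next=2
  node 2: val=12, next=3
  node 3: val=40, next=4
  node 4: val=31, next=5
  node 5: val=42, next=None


Floyd's tortoise (slow, +1) and hare (fast, +2):
  init: slow=0, fast=0
  step 1: slow=1, fast=2
  step 2: slow=2, fast=4
  step 3: fast 4->5->None, no cycle

Cycle: no


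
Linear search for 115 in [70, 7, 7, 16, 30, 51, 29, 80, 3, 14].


i=0: 70!=115
i=1: 7!=115
i=2: 7!=115
i=3: 16!=115
i=4: 30!=115
i=5: 51!=115
i=6: 29!=115
i=7: 80!=115
i=8: 3!=115
i=9: 14!=115

Not found, 10 comps


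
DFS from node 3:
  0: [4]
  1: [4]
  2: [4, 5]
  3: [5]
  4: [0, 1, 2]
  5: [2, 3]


Visit 3, push [5]
Visit 5, push [2]
Visit 2, push [4]
Visit 4, push [1, 0]
Visit 0, push []
Visit 1, push []

DFS order: [3, 5, 2, 4, 0, 1]


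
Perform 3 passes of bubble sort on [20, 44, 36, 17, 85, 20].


Initial: [20, 44, 36, 17, 85, 20]
Pass 1: [20, 36, 17, 44, 20, 85] (3 swaps)
Pass 2: [20, 17, 36, 20, 44, 85] (2 swaps)
Pass 3: [17, 20, 20, 36, 44, 85] (2 swaps)

After 3 passes: [17, 20, 20, 36, 44, 85]


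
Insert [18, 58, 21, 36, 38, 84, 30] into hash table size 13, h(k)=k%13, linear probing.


Insert 18: h=5 -> slot 5
Insert 58: h=6 -> slot 6
Insert 21: h=8 -> slot 8
Insert 36: h=10 -> slot 10
Insert 38: h=12 -> slot 12
Insert 84: h=6, 1 probes -> slot 7
Insert 30: h=4 -> slot 4

Table: [None, None, None, None, 30, 18, 58, 84, 21, None, 36, None, 38]


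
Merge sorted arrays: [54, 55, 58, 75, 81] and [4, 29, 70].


Take 4 from B
Take 29 from B
Take 54 from A
Take 55 from A
Take 58 from A
Take 70 from B

Merged: [4, 29, 54, 55, 58, 70, 75, 81]


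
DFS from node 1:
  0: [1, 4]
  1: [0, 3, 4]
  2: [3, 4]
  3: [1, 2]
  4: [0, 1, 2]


Visit 1, push [4, 3, 0]
Visit 0, push [4]
Visit 4, push [2]
Visit 2, push [3]
Visit 3, push []

DFS order: [1, 0, 4, 2, 3]


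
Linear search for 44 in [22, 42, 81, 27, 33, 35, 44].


i=0: 22!=44
i=1: 42!=44
i=2: 81!=44
i=3: 27!=44
i=4: 33!=44
i=5: 35!=44
i=6: 44==44 found!

Found at 6, 7 comps


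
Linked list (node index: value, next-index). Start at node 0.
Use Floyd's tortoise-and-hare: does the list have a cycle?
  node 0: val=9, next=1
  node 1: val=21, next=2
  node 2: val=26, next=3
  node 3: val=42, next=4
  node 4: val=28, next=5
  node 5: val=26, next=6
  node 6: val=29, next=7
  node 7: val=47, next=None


Floyd's tortoise (slow, +1) and hare (fast, +2):
  init: slow=0, fast=0
  step 1: slow=1, fast=2
  step 2: slow=2, fast=4
  step 3: slow=3, fast=6
  step 4: fast 6->7->None, no cycle

Cycle: no


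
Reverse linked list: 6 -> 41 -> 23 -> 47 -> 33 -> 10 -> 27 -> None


Step 1: curr=6, set curr.next=prev(None) | reversed so far: 6
Step 2: curr=41, set curr.next=prev(6) | reversed so far: 41 -> 6
Step 3: curr=23, set curr.next=prev(41) | reversed so far: 23 -> 41 -> 6
Step 4: curr=47, set curr.next=prev(23) | reversed so far: 47 -> 23 -> 41 -> 6
Step 5: curr=33, set curr.next=prev(47) | reversed so far: 33 -> 47 -> 23 -> 41 -> 6
Step 6: curr=10, set curr.next=prev(33) | reversed so far: 10 -> 33 -> 47 -> 23 -> 41 -> 6
Step 7: curr=27, set curr.next=prev(10) | reversed so far: 27 -> 10 -> 33 -> 47 -> 23 -> 41 -> 6

27 -> 10 -> 33 -> 47 -> 23 -> 41 -> 6 -> None


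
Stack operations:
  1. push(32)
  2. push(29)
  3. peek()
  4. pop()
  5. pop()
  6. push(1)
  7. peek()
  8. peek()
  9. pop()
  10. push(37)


push(32) -> [32]
push(29) -> [32, 29]
peek()->29
pop()->29, [32]
pop()->32, []
push(1) -> [1]
peek()->1
peek()->1
pop()->1, []
push(37) -> [37]

Final stack: [37]


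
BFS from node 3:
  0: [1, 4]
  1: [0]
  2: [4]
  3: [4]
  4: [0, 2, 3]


Visit 3, enqueue [4]
Visit 4, enqueue [0, 2]
Visit 0, enqueue [1]
Visit 2, enqueue []
Visit 1, enqueue []

BFS order: [3, 4, 0, 2, 1]


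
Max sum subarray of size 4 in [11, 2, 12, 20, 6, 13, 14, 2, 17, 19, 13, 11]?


[0:4]: 45
[1:5]: 40
[2:6]: 51
[3:7]: 53
[4:8]: 35
[5:9]: 46
[6:10]: 52
[7:11]: 51
[8:12]: 60

Max: 60 at [8:12]


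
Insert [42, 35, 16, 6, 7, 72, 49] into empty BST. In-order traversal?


Insert 42: root
Insert 35: L from 42
Insert 16: L from 42 -> L from 35
Insert 6: L from 42 -> L from 35 -> L from 16
Insert 7: L from 42 -> L from 35 -> L from 16 -> R from 6
Insert 72: R from 42
Insert 49: R from 42 -> L from 72

In-order: [6, 7, 16, 35, 42, 49, 72]


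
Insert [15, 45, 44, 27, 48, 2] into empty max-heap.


Insert 15: [15]
Insert 45: [45, 15]
Insert 44: [45, 15, 44]
Insert 27: [45, 27, 44, 15]
Insert 48: [48, 45, 44, 15, 27]
Insert 2: [48, 45, 44, 15, 27, 2]

Final heap: [48, 45, 44, 15, 27, 2]


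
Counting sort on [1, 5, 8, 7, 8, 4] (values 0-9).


Input: [1, 5, 8, 7, 8, 4]
Counts: [0, 1, 0, 0, 1, 1, 0, 1, 2, 0]

Sorted: [1, 4, 5, 7, 8, 8]
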